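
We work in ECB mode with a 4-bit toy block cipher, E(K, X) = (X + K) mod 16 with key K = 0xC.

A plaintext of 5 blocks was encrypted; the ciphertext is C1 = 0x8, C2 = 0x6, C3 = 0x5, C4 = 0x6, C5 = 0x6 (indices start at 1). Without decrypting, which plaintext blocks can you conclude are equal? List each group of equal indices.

ECB encrypts each block independently with the same key, so equal ciphertext blocks imply equal plaintext blocks.
C2 = C4 = C5 = 0x6, so P2 = P4 = P5.

P2 = P4 = P5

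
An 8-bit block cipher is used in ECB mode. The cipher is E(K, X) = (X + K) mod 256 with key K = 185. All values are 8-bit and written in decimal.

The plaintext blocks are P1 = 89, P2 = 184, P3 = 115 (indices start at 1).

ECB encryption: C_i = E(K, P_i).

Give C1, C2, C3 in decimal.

C1: E(K, 89) = 18.
C2: E(K, 184) = 113.
C3: E(K, 115) = 44.

C1 = 18, C2 = 113, C3 = 44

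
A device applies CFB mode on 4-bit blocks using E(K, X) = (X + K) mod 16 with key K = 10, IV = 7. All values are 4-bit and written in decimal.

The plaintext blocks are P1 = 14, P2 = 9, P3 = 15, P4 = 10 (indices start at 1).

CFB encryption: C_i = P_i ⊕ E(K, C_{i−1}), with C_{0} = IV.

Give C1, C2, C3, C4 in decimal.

C1: E(K, 7) = 1; 14 ⊕ 1 = 15.
C2: E(K, 15) = 9; 9 ⊕ 9 = 0.
C3: E(K, 0) = 10; 15 ⊕ 10 = 5.
C4: E(K, 5) = 15; 10 ⊕ 15 = 5.

C1 = 15, C2 = 0, C3 = 5, C4 = 5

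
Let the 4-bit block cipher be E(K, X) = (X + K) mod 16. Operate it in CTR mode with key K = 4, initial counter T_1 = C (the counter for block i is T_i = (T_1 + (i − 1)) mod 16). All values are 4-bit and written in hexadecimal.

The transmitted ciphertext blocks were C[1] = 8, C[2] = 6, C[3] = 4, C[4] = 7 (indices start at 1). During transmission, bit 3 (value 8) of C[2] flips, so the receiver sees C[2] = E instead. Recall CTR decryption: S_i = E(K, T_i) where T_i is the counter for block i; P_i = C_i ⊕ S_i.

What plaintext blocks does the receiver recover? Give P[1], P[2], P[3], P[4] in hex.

Only C[2] changed, to E. In CTR, a change in C_i flips the same bit in P_i only; the keystream is unaffected. Decrypting the received ciphertext:
P[1]: T = C, S = E(K, T) = 0; 8 ⊕ 0 = 8.
P[2]: T = D, S = E(K, T) = 1; E ⊕ 1 = F.
P[3]: T = E, S = E(K, T) = 2; 4 ⊕ 2 = 6.
P[4]: T = F, S = E(K, T) = 3; 7 ⊕ 3 = 4.
Blocks that differ from the original plaintext: P[2].

P[1] = 8, P[2] = F, P[3] = 6, P[4] = 4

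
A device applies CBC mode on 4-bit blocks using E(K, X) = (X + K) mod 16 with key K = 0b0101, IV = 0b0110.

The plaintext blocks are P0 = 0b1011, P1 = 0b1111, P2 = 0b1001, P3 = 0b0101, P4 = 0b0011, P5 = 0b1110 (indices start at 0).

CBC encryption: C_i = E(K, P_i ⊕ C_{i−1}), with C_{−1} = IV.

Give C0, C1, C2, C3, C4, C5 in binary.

C0 = 0b0010, C1 = 0b0010, C2 = 0b0000, C3 = 0b1010, C4 = 0b1110, C5 = 0b0101

C0: P0 ⊕ 0b0110 = 0b1101; E(K, 0b1101) = 0b0010.
C1: P1 ⊕ 0b0010 = 0b1101; E(K, 0b1101) = 0b0010.
C2: P2 ⊕ 0b0010 = 0b1011; E(K, 0b1011) = 0b0000.
C3: P3 ⊕ 0b0000 = 0b0101; E(K, 0b0101) = 0b1010.
C4: P4 ⊕ 0b1010 = 0b1001; E(K, 0b1001) = 0b1110.
C5: P5 ⊕ 0b1110 = 0b0000; E(K, 0b0000) = 0b0101.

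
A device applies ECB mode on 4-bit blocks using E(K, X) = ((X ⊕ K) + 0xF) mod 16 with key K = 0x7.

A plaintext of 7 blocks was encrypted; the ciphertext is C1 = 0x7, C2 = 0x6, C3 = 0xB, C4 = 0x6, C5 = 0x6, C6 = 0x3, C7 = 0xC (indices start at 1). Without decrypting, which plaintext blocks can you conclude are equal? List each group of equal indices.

P2 = P4 = P5

ECB encrypts each block independently with the same key, so equal ciphertext blocks imply equal plaintext blocks.
C2 = C4 = C5 = 0x6, so P2 = P4 = P5.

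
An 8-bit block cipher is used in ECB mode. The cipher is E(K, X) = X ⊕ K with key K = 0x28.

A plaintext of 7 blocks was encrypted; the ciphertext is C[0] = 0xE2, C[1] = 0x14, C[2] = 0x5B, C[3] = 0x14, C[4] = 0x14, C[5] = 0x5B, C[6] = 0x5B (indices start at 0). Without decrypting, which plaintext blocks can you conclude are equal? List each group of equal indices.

ECB encrypts each block independently with the same key, so equal ciphertext blocks imply equal plaintext blocks.
C[1] = C[3] = C[4] = 0x14, so P[1] = P[3] = P[4].
C[2] = C[5] = C[6] = 0x5B, so P[2] = P[5] = P[6].

P[1] = P[3] = P[4]; P[2] = P[5] = P[6]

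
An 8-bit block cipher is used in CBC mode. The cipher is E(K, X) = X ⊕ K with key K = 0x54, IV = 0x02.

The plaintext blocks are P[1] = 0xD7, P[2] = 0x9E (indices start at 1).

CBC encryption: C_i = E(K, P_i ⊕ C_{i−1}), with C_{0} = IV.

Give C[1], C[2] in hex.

C[1] = 0x81, C[2] = 0x4B

C[1]: P[1] ⊕ 0x02 = 0xD5; E(K, 0xD5) = 0x81.
C[2]: P[2] ⊕ 0x81 = 0x1F; E(K, 0x1F) = 0x4B.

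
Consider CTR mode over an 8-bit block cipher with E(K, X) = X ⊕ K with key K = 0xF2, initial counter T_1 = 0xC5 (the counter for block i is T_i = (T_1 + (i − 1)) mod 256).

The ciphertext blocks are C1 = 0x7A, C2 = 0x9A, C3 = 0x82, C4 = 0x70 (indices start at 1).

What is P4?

CTR decryption: S_i = E(K, T_i) where T_i is the counter for block i; P_i = C_i ⊕ S_i.
P4: T = 0xC8, S = E(K, T) = 0x3A; 0x70 ⊕ 0x3A = 0x4A.

P4 = 0x4A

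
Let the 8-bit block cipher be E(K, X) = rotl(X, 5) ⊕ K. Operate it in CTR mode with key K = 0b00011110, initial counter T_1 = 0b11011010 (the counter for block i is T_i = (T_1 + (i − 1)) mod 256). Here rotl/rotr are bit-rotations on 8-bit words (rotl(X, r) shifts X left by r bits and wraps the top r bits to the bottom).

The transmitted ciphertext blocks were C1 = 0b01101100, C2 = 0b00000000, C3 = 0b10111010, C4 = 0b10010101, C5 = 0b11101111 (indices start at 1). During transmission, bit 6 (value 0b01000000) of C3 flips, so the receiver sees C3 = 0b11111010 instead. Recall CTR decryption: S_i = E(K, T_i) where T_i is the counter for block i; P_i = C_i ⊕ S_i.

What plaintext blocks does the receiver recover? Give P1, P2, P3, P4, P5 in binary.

P1 = 0b00101001, P2 = 0b01100101, P3 = 0b01111111, P4 = 0b00110000, P5 = 0b00101010

Only C3 changed, to 0b11111010. In CTR, a change in C_i flips the same bit in P_i only; the keystream is unaffected. Decrypting the received ciphertext:
P1: T = 0b11011010, S = E(K, T) = 0b01000101; 0b01101100 ⊕ 0b01000101 = 0b00101001.
P2: T = 0b11011011, S = E(K, T) = 0b01100101; 0b00000000 ⊕ 0b01100101 = 0b01100101.
P3: T = 0b11011100, S = E(K, T) = 0b10000101; 0b11111010 ⊕ 0b10000101 = 0b01111111.
P4: T = 0b11011101, S = E(K, T) = 0b10100101; 0b10010101 ⊕ 0b10100101 = 0b00110000.
P5: T = 0b11011110, S = E(K, T) = 0b11000101; 0b11101111 ⊕ 0b11000101 = 0b00101010.
Blocks that differ from the original plaintext: P3.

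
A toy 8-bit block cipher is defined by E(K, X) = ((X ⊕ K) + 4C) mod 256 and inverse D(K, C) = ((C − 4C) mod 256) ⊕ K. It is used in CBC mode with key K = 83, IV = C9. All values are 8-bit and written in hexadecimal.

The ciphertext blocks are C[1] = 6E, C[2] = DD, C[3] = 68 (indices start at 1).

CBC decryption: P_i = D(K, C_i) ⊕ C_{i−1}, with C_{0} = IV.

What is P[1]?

P[1] = 68

P[1]: D(K, 6E) = A1; A1 ⊕ C9 = 68.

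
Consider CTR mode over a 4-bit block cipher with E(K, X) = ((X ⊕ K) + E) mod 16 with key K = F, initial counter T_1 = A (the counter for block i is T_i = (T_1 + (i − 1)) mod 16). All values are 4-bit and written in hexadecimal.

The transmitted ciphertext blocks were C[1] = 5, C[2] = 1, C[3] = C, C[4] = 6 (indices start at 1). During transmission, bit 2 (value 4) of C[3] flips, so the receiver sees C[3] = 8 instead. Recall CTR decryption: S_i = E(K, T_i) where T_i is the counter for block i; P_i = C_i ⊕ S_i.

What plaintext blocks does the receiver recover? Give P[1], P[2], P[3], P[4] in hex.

Only C[3] changed, to 8. In CTR, a change in C_i flips the same bit in P_i only; the keystream is unaffected. Decrypting the received ciphertext:
P[1]: T = A, S = E(K, T) = 3; 5 ⊕ 3 = 6.
P[2]: T = B, S = E(K, T) = 2; 1 ⊕ 2 = 3.
P[3]: T = C, S = E(K, T) = 1; 8 ⊕ 1 = 9.
P[4]: T = D, S = E(K, T) = 0; 6 ⊕ 0 = 6.
Blocks that differ from the original plaintext: P[3].

P[1] = 6, P[2] = 3, P[3] = 9, P[4] = 6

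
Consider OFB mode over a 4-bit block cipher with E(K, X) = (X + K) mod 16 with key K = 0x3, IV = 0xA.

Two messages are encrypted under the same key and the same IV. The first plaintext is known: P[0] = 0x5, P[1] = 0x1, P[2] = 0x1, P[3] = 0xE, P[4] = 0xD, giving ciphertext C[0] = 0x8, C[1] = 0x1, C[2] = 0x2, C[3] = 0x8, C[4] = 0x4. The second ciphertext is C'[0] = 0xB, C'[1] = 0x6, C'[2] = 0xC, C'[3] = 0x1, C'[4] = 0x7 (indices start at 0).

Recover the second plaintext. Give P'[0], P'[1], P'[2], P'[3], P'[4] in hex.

In OFB with a reused IV, both messages share the same keystream S_i, so C_i ⊕ C'_i = P_i ⊕ P'_i and thus P'_i = P_i ⊕ C_i ⊕ C'_i.
P'[0]: 0x5 ⊕ 0x8 ⊕ 0xB = 0x6.
P'[1]: 0x1 ⊕ 0x1 ⊕ 0x6 = 0x6.
P'[2]: 0x1 ⊕ 0x2 ⊕ 0xC = 0xF.
P'[3]: 0xE ⊕ 0x8 ⊕ 0x1 = 0x7.
P'[4]: 0xD ⊕ 0x4 ⊕ 0x7 = 0xE.

P'[0] = 0x6, P'[1] = 0x6, P'[2] = 0xF, P'[3] = 0x7, P'[4] = 0xE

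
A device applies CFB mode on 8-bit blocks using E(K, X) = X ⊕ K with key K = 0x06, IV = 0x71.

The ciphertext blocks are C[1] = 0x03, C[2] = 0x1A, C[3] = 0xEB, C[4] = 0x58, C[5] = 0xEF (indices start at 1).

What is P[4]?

P[4] = 0xB5

CFB decryption: P_i = C_i ⊕ E(K, C_{i−1}), with C_{0} = IV.
P[4]: E(K, 0xEB) = 0xED; 0x58 ⊕ 0xED = 0xB5.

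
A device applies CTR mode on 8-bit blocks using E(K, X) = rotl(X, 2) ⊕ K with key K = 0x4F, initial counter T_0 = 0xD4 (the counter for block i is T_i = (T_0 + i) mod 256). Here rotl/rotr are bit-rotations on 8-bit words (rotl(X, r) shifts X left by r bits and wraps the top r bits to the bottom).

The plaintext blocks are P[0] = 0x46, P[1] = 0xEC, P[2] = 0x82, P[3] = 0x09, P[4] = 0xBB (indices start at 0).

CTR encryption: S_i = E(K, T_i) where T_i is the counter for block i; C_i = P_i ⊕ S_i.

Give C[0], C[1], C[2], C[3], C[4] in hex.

C[0] = 0x5A, C[1] = 0xF4, C[2] = 0x96, C[3] = 0x19, C[4] = 0x97

C[0]: T = 0xD4, S = E(K, T) = 0x1C; 0x46 ⊕ 0x1C = 0x5A.
C[1]: T = 0xD5, S = E(K, T) = 0x18; 0xEC ⊕ 0x18 = 0xF4.
C[2]: T = 0xD6, S = E(K, T) = 0x14; 0x82 ⊕ 0x14 = 0x96.
C[3]: T = 0xD7, S = E(K, T) = 0x10; 0x09 ⊕ 0x10 = 0x19.
C[4]: T = 0xD8, S = E(K, T) = 0x2C; 0xBB ⊕ 0x2C = 0x97.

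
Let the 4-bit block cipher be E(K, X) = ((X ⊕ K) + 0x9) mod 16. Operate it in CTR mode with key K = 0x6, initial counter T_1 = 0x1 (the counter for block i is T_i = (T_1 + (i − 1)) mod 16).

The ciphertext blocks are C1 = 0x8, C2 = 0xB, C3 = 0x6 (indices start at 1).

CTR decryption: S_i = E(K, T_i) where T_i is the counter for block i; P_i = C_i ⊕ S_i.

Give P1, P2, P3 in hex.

P1 = 0x8, P2 = 0x6, P3 = 0x8

P1: T = 0x1, S = E(K, T) = 0x0; 0x8 ⊕ 0x0 = 0x8.
P2: T = 0x2, S = E(K, T) = 0xD; 0xB ⊕ 0xD = 0x6.
P3: T = 0x3, S = E(K, T) = 0xE; 0x6 ⊕ 0xE = 0x8.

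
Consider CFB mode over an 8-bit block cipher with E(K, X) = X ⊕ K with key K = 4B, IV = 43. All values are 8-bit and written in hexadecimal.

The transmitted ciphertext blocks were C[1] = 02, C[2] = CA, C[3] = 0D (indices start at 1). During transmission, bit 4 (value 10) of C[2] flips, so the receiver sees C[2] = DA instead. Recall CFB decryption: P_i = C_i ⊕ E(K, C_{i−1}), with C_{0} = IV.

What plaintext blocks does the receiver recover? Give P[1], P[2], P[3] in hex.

Only C[2] changed, to DA. In CFB, a change in C_i flips the same bit in P_i and garbles P_{i+1}. Decrypting the received ciphertext:
P[1]: E(K, 43) = 08; 02 ⊕ 08 = 0A.
P[2]: E(K, 02) = 49; DA ⊕ 49 = 93.
P[3]: E(K, DA) = 91; 0D ⊕ 91 = 9C.
Blocks that differ from the original plaintext: P[2], P[3].

P[1] = 0A, P[2] = 93, P[3] = 9C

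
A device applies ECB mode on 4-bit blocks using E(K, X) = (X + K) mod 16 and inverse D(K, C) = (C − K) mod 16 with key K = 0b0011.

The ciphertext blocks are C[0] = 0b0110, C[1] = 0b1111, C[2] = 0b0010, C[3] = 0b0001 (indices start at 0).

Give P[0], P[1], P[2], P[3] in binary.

ECB decryption: P_i = D(K, C_i).
P[0]: D(K, 0b0110) = 0b0011.
P[1]: D(K, 0b1111) = 0b1100.
P[2]: D(K, 0b0010) = 0b1111.
P[3]: D(K, 0b0001) = 0b1110.

P[0] = 0b0011, P[1] = 0b1100, P[2] = 0b1111, P[3] = 0b1110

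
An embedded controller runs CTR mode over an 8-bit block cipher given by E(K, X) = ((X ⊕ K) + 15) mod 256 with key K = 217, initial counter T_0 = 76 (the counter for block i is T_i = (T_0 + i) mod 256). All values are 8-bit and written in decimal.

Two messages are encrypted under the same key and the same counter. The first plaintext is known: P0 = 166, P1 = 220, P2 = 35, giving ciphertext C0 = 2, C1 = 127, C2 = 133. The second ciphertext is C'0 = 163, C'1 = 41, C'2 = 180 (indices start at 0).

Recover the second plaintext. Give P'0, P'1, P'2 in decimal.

In CTR with a reused counter, both messages share the same keystream S_i, so C_i ⊕ C'_i = P_i ⊕ P'_i and thus P'_i = P_i ⊕ C_i ⊕ C'_i.
P'0: 166 ⊕ 2 ⊕ 163 = 7.
P'1: 220 ⊕ 127 ⊕ 41 = 138.
P'2: 35 ⊕ 133 ⊕ 180 = 18.

P'0 = 7, P'1 = 138, P'2 = 18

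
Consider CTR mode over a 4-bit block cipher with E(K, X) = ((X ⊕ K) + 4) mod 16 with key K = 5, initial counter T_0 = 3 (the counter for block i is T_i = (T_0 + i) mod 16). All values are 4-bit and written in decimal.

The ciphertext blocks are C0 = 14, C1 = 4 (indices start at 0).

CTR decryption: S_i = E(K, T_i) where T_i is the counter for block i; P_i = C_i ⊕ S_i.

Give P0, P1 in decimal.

P0 = 4, P1 = 1

P0: T = 3, S = E(K, T) = 10; 14 ⊕ 10 = 4.
P1: T = 4, S = E(K, T) = 5; 4 ⊕ 5 = 1.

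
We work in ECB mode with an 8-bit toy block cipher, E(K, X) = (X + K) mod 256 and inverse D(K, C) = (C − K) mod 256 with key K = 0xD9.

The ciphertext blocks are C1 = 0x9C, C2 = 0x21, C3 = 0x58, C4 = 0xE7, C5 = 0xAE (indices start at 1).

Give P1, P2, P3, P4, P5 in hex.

P1 = 0xC3, P2 = 0x48, P3 = 0x7F, P4 = 0x0E, P5 = 0xD5

ECB decryption: P_i = D(K, C_i).
P1: D(K, 0x9C) = 0xC3.
P2: D(K, 0x21) = 0x48.
P3: D(K, 0x58) = 0x7F.
P4: D(K, 0xE7) = 0x0E.
P5: D(K, 0xAE) = 0xD5.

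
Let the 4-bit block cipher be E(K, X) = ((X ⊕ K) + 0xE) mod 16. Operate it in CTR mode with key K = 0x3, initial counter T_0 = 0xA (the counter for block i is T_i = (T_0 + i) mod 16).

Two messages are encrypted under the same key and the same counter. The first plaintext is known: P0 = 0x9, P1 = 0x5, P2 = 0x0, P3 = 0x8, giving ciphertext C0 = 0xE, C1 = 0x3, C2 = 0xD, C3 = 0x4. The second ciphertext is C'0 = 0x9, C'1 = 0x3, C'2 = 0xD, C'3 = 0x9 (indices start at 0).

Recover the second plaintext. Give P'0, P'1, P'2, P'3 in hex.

In CTR with a reused counter, both messages share the same keystream S_i, so C_i ⊕ C'_i = P_i ⊕ P'_i and thus P'_i = P_i ⊕ C_i ⊕ C'_i.
P'0: 0x9 ⊕ 0xE ⊕ 0x9 = 0xE.
P'1: 0x5 ⊕ 0x3 ⊕ 0x3 = 0x5.
P'2: 0x0 ⊕ 0xD ⊕ 0xD = 0x0.
P'3: 0x8 ⊕ 0x4 ⊕ 0x9 = 0x5.

P'0 = 0xE, P'1 = 0x5, P'2 = 0x0, P'3 = 0x5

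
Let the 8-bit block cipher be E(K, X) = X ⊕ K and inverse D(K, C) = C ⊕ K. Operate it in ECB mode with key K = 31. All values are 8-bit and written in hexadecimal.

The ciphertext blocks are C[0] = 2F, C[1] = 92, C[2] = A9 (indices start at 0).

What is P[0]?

ECB decryption: P_i = D(K, C_i).
P[0]: D(K, 2F) = 1E.

P[0] = 1E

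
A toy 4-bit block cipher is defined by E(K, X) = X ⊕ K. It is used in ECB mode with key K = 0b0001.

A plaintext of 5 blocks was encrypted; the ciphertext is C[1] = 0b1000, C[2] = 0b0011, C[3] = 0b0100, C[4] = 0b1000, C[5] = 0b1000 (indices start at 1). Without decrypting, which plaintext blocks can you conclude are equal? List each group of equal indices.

P[1] = P[4] = P[5]

ECB encrypts each block independently with the same key, so equal ciphertext blocks imply equal plaintext blocks.
C[1] = C[4] = C[5] = 0b1000, so P[1] = P[4] = P[5].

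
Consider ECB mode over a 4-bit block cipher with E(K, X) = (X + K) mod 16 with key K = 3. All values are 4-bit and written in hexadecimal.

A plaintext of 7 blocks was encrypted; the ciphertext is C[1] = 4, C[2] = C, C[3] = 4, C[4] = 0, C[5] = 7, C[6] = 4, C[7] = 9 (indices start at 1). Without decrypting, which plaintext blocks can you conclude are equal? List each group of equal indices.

ECB encrypts each block independently with the same key, so equal ciphertext blocks imply equal plaintext blocks.
C[1] = C[3] = C[6] = 4, so P[1] = P[3] = P[6].

P[1] = P[3] = P[6]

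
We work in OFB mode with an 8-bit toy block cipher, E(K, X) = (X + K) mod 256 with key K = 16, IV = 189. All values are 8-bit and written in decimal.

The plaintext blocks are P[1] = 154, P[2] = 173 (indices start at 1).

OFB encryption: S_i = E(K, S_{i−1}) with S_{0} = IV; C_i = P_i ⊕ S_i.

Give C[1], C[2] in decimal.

C[1] = 87, C[2] = 112

C[1]: S = E(K, 189) = 205; 154 ⊕ 205 = 87.
C[2]: S = E(K, 205) = 221; 173 ⊕ 221 = 112.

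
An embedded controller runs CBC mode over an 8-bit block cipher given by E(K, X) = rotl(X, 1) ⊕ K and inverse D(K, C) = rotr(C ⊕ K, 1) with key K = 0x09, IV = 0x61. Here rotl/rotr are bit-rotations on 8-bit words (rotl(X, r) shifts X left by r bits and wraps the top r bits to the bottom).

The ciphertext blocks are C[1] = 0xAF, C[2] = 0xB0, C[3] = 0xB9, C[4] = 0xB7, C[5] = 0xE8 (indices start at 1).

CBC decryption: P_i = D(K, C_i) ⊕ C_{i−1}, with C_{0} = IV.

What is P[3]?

P[3]: D(K, 0xB9) = 0x58; 0x58 ⊕ 0xB0 = 0xE8.

P[3] = 0xE8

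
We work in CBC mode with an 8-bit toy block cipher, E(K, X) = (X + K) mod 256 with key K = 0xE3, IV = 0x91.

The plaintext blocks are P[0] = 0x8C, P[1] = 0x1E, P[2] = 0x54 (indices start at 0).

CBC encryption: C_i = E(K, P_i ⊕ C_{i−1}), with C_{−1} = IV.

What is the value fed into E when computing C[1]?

C[0]: P[0] ⊕ 0x91 = 0x1D; E(K, 0x1D) = 0x00.
C[1]: P[1] ⊕ 0x00 = 0x1E; E(K, 0x1E) = 0x01.
So the input to E for block [1] is 0x1E.

0x1E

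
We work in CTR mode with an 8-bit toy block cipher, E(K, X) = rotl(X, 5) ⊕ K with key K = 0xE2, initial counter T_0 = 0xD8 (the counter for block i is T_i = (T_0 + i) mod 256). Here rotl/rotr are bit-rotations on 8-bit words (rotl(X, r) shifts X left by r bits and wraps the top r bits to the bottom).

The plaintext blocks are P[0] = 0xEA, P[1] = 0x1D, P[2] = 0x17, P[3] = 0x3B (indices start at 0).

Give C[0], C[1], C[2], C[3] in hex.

CTR encryption: S_i = E(K, T_i) where T_i is the counter for block i; C_i = P_i ⊕ S_i.
C[0]: T = 0xD8, S = E(K, T) = 0xF9; 0xEA ⊕ 0xF9 = 0x13.
C[1]: T = 0xD9, S = E(K, T) = 0xD9; 0x1D ⊕ 0xD9 = 0xC4.
C[2]: T = 0xDA, S = E(K, T) = 0xB9; 0x17 ⊕ 0xB9 = 0xAE.
C[3]: T = 0xDB, S = E(K, T) = 0x99; 0x3B ⊕ 0x99 = 0xA2.

C[0] = 0x13, C[1] = 0xC4, C[2] = 0xAE, C[3] = 0xA2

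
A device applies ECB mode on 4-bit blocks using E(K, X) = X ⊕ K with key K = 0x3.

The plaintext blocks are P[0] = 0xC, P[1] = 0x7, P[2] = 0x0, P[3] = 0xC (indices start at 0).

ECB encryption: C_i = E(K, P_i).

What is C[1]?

C[1] = 0x4

C[1]: E(K, 0x7) = 0x4.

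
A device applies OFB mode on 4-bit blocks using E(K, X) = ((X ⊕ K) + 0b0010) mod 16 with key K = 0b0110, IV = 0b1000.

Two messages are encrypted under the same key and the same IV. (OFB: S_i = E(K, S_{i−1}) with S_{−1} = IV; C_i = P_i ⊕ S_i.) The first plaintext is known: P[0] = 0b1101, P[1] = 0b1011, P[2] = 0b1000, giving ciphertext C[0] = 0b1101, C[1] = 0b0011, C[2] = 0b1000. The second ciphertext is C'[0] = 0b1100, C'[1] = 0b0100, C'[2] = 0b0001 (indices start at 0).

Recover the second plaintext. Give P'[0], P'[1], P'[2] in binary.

P'[0] = 0b1100, P'[1] = 0b1100, P'[2] = 0b0001

In OFB with a reused IV, both messages share the same keystream S_i, so C_i ⊕ C'_i = P_i ⊕ P'_i and thus P'_i = P_i ⊕ C_i ⊕ C'_i.
P'[0]: 0b1101 ⊕ 0b1101 ⊕ 0b1100 = 0b1100.
P'[1]: 0b1011 ⊕ 0b0011 ⊕ 0b0100 = 0b1100.
P'[2]: 0b1000 ⊕ 0b1000 ⊕ 0b0001 = 0b0001.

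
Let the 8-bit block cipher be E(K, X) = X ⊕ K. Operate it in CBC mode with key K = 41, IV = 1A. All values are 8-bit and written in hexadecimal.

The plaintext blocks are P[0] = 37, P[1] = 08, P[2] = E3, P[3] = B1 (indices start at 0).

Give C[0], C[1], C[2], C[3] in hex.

C[0] = 6C, C[1] = 25, C[2] = 87, C[3] = 77

CBC encryption: C_i = E(K, P_i ⊕ C_{i−1}), with C_{−1} = IV.
C[0]: P[0] ⊕ 1A = 2D; E(K, 2D) = 6C.
C[1]: P[1] ⊕ 6C = 64; E(K, 64) = 25.
C[2]: P[2] ⊕ 25 = C6; E(K, C6) = 87.
C[3]: P[3] ⊕ 87 = 36; E(K, 36) = 77.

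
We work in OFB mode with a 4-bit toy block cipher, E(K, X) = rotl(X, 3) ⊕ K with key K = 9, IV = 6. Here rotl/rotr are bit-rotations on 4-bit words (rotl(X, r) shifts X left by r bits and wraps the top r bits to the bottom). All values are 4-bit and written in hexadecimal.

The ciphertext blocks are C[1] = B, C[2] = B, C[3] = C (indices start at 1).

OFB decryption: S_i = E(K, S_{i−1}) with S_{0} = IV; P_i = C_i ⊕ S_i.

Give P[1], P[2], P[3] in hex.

P[1]: S = E(K, 6) = A; B ⊕ A = 1.
P[2]: S = E(K, A) = C; B ⊕ C = 7.
P[3]: S = E(K, C) = F; C ⊕ F = 3.

P[1] = 1, P[2] = 7, P[3] = 3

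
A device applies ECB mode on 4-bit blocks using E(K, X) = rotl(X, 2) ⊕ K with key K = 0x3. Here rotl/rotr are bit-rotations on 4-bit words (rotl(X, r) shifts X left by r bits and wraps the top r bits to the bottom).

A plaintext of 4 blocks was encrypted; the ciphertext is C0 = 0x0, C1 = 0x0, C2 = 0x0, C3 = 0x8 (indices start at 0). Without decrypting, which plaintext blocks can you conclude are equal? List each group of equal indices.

P0 = P1 = P2

ECB encrypts each block independently with the same key, so equal ciphertext blocks imply equal plaintext blocks.
C0 = C1 = C2 = 0x0, so P0 = P1 = P2.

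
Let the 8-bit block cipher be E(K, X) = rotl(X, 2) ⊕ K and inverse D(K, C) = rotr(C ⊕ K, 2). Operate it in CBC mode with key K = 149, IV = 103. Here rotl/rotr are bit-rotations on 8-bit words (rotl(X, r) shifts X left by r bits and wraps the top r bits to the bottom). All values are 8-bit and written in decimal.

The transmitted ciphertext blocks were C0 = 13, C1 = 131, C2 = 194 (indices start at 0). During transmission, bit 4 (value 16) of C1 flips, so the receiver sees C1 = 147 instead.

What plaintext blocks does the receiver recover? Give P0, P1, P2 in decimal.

CBC decryption: P_i = D(K, C_i) ⊕ C_{i−1}, with C_{−1} = IV.
Only C1 changed, to 147. In CBC, a change in C_i garbles P_i and flips the same bit in P_{i+1}. Decrypting the received ciphertext:
P0: D(K, 13) = 38; 38 ⊕ 103 = 65.
P1: D(K, 147) = 129; 129 ⊕ 13 = 140.
P2: D(K, 194) = 213; 213 ⊕ 147 = 70.
Blocks that differ from the original plaintext: P1, P2.

P0 = 65, P1 = 140, P2 = 70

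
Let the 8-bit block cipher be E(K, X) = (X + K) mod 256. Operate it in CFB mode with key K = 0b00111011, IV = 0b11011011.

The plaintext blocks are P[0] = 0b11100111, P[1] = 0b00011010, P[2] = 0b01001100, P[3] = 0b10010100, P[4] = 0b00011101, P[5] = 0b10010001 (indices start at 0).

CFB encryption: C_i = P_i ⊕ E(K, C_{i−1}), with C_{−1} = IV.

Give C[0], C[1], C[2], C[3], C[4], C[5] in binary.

C[0] = 0b11110001, C[1] = 0b00110110, C[2] = 0b00111101, C[3] = 0b11101100, C[4] = 0b00111010, C[5] = 0b11100100

C[0]: E(K, 0b11011011) = 0b00010110; 0b11100111 ⊕ 0b00010110 = 0b11110001.
C[1]: E(K, 0b11110001) = 0b00101100; 0b00011010 ⊕ 0b00101100 = 0b00110110.
C[2]: E(K, 0b00110110) = 0b01110001; 0b01001100 ⊕ 0b01110001 = 0b00111101.
C[3]: E(K, 0b00111101) = 0b01111000; 0b10010100 ⊕ 0b01111000 = 0b11101100.
C[4]: E(K, 0b11101100) = 0b00100111; 0b00011101 ⊕ 0b00100111 = 0b00111010.
C[5]: E(K, 0b00111010) = 0b01110101; 0b10010001 ⊕ 0b01110101 = 0b11100100.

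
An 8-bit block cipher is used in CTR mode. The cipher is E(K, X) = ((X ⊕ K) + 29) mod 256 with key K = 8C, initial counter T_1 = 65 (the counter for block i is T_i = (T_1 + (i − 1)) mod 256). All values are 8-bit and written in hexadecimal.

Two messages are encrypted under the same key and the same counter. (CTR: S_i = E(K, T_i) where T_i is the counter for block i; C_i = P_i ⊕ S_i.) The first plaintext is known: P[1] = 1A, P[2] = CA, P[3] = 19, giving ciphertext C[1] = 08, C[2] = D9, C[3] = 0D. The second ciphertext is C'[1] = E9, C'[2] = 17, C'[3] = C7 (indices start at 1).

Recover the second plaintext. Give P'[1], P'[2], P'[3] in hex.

In CTR with a reused counter, both messages share the same keystream S_i, so C_i ⊕ C'_i = P_i ⊕ P'_i and thus P'_i = P_i ⊕ C_i ⊕ C'_i.
P'[1]: 1A ⊕ 08 ⊕ E9 = FB.
P'[2]: CA ⊕ D9 ⊕ 17 = 04.
P'[3]: 19 ⊕ 0D ⊕ C7 = D3.

P'[1] = FB, P'[2] = 04, P'[3] = D3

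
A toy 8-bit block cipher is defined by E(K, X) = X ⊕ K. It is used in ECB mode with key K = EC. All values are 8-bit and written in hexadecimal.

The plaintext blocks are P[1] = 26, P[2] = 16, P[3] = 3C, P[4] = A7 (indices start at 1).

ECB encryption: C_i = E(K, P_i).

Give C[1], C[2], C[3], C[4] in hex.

C[1]: E(K, 26) = CA.
C[2]: E(K, 16) = FA.
C[3]: E(K, 3C) = D0.
C[4]: E(K, A7) = 4B.

C[1] = CA, C[2] = FA, C[3] = D0, C[4] = 4B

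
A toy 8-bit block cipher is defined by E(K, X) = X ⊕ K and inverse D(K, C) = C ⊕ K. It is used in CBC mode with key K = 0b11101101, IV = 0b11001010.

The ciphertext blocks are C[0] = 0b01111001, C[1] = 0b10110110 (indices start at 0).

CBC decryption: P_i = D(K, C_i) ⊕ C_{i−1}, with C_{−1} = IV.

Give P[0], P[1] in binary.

P[0]: D(K, 0b01111001) = 0b10010100; 0b10010100 ⊕ 0b11001010 = 0b01011110.
P[1]: D(K, 0b10110110) = 0b01011011; 0b01011011 ⊕ 0b01111001 = 0b00100010.

P[0] = 0b01011110, P[1] = 0b00100010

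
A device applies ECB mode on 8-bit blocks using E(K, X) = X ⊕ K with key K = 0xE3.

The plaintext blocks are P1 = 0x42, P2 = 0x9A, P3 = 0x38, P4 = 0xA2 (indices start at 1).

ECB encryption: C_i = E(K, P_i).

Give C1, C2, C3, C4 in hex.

C1: E(K, 0x42) = 0xA1.
C2: E(K, 0x9A) = 0x79.
C3: E(K, 0x38) = 0xDB.
C4: E(K, 0xA2) = 0x41.

C1 = 0xA1, C2 = 0x79, C3 = 0xDB, C4 = 0x41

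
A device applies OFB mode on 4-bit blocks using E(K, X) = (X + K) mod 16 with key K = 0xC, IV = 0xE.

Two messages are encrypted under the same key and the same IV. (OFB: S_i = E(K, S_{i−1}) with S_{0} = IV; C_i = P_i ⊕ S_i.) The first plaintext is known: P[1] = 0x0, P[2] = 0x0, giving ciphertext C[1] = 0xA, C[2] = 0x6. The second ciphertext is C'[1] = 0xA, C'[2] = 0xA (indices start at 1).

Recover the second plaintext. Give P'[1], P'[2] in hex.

In OFB with a reused IV, both messages share the same keystream S_i, so C_i ⊕ C'_i = P_i ⊕ P'_i and thus P'_i = P_i ⊕ C_i ⊕ C'_i.
P'[1]: 0x0 ⊕ 0xA ⊕ 0xA = 0x0.
P'[2]: 0x0 ⊕ 0x6 ⊕ 0xA = 0xC.

P'[1] = 0x0, P'[2] = 0xC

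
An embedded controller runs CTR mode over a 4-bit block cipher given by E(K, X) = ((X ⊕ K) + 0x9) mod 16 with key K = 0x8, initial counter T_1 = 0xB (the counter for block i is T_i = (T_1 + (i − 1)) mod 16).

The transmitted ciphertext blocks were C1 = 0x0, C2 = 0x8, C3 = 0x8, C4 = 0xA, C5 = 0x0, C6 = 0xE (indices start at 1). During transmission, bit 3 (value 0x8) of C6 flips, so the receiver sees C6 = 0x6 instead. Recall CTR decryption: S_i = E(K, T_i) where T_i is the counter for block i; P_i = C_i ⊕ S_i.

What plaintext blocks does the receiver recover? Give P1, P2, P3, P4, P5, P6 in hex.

Only C6 changed, to 0x6. In CTR, a change in C_i flips the same bit in P_i only; the keystream is unaffected. Decrypting the received ciphertext:
P1: T = 0xB, S = E(K, T) = 0xC; 0x0 ⊕ 0xC = 0xC.
P2: T = 0xC, S = E(K, T) = 0xD; 0x8 ⊕ 0xD = 0x5.
P3: T = 0xD, S = E(K, T) = 0xE; 0x8 ⊕ 0xE = 0x6.
P4: T = 0xE, S = E(K, T) = 0xF; 0xA ⊕ 0xF = 0x5.
P5: T = 0xF, S = E(K, T) = 0x0; 0x0 ⊕ 0x0 = 0x0.
P6: T = 0x0, S = E(K, T) = 0x1; 0x6 ⊕ 0x1 = 0x7.
Blocks that differ from the original plaintext: P6.

P1 = 0xC, P2 = 0x5, P3 = 0x6, P4 = 0x5, P5 = 0x0, P6 = 0x7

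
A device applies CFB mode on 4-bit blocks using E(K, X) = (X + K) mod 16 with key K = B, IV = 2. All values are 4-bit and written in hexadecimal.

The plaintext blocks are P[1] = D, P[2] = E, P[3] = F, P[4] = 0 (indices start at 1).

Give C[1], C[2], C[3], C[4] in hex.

CFB encryption: C_i = P_i ⊕ E(K, C_{i−1}), with C_{0} = IV.
C[1]: E(K, 2) = D; D ⊕ D = 0.
C[2]: E(K, 0) = B; E ⊕ B = 5.
C[3]: E(K, 5) = 0; F ⊕ 0 = F.
C[4]: E(K, F) = A; 0 ⊕ A = A.

C[1] = 0, C[2] = 5, C[3] = F, C[4] = A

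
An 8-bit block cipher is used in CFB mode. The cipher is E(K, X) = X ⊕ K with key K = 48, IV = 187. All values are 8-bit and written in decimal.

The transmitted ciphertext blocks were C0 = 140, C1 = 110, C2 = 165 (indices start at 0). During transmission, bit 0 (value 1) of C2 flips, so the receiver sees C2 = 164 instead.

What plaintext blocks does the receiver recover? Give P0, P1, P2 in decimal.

P0 = 7, P1 = 210, P2 = 250

CFB decryption: P_i = C_i ⊕ E(K, C_{i−1}), with C_{−1} = IV.
Only C2 changed, to 164. In CFB, a change in C_i flips the same bit in P_i and garbles P_{i+1}. Decrypting the received ciphertext:
P0: E(K, 187) = 139; 140 ⊕ 139 = 7.
P1: E(K, 140) = 188; 110 ⊕ 188 = 210.
P2: E(K, 110) = 94; 164 ⊕ 94 = 250.
Blocks that differ from the original plaintext: P2.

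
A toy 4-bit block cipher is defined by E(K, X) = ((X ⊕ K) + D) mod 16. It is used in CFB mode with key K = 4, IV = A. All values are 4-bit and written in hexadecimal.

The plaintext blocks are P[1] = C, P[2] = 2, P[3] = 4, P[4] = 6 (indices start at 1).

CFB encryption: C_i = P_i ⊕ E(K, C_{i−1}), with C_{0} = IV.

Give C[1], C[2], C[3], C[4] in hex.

C[1]: E(K, A) = B; C ⊕ B = 7.
C[2]: E(K, 7) = 0; 2 ⊕ 0 = 2.
C[3]: E(K, 2) = 3; 4 ⊕ 3 = 7.
C[4]: E(K, 7) = 0; 6 ⊕ 0 = 6.

C[1] = 7, C[2] = 2, C[3] = 7, C[4] = 6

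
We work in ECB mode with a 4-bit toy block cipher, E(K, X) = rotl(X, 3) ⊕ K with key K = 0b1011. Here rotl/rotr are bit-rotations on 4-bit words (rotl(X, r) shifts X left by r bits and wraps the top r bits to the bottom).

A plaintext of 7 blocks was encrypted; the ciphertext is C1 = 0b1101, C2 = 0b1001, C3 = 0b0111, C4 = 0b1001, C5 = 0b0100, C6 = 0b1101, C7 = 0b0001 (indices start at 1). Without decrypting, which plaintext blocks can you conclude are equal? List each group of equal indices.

ECB encrypts each block independently with the same key, so equal ciphertext blocks imply equal plaintext blocks.
C1 = C6 = 0b1101, so P1 = P6.
C2 = C4 = 0b1001, so P2 = P4.

P1 = P6; P2 = P4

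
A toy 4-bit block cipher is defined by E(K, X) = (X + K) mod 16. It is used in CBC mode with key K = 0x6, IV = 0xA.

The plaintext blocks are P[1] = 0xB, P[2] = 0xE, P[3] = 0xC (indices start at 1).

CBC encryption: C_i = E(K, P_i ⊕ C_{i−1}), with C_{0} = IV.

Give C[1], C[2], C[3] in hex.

C[1]: P[1] ⊕ 0xA = 0x1; E(K, 0x1) = 0x7.
C[2]: P[2] ⊕ 0x7 = 0x9; E(K, 0x9) = 0xF.
C[3]: P[3] ⊕ 0xF = 0x3; E(K, 0x3) = 0x9.

C[1] = 0x7, C[2] = 0xF, C[3] = 0x9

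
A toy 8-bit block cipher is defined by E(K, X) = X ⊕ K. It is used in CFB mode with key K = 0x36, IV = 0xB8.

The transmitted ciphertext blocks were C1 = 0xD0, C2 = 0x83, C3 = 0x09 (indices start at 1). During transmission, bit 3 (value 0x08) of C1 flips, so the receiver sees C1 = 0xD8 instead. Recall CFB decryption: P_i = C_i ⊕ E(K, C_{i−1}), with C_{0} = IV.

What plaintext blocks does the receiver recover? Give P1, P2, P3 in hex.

Only C1 changed, to 0xD8. In CFB, a change in C_i flips the same bit in P_i and garbles P_{i+1}. Decrypting the received ciphertext:
P1: E(K, 0xB8) = 0x8E; 0xD8 ⊕ 0x8E = 0x56.
P2: E(K, 0xD8) = 0xEE; 0x83 ⊕ 0xEE = 0x6D.
P3: E(K, 0x83) = 0xB5; 0x09 ⊕ 0xB5 = 0xBC.
Blocks that differ from the original plaintext: P1, P2.

P1 = 0x56, P2 = 0x6D, P3 = 0xBC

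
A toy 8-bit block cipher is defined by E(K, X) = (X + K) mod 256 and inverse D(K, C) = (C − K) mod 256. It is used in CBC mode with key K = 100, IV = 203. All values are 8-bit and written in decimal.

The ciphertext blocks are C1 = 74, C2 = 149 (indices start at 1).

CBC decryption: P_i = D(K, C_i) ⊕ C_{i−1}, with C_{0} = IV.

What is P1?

P1 = 45

P1: D(K, 74) = 230; 230 ⊕ 203 = 45.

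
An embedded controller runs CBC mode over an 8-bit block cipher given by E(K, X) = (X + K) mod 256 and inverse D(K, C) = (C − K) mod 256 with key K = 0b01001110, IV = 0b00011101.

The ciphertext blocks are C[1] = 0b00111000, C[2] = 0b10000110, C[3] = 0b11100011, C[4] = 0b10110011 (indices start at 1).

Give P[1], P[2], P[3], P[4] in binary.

CBC decryption: P_i = D(K, C_i) ⊕ C_{i−1}, with C_{0} = IV.
P[1]: D(K, 0b00111000) = 0b11101010; 0b11101010 ⊕ 0b00011101 = 0b11110111.
P[2]: D(K, 0b10000110) = 0b00111000; 0b00111000 ⊕ 0b00111000 = 0b00000000.
P[3]: D(K, 0b11100011) = 0b10010101; 0b10010101 ⊕ 0b10000110 = 0b00010011.
P[4]: D(K, 0b10110011) = 0b01100101; 0b01100101 ⊕ 0b11100011 = 0b10000110.

P[1] = 0b11110111, P[2] = 0b00000000, P[3] = 0b00010011, P[4] = 0b10000110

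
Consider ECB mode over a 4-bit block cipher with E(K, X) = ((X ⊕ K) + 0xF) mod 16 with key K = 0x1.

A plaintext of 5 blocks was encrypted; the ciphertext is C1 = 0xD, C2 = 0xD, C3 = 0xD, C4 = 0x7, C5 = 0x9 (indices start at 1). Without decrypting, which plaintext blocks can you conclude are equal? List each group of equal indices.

ECB encrypts each block independently with the same key, so equal ciphertext blocks imply equal plaintext blocks.
C1 = C2 = C3 = 0xD, so P1 = P2 = P3.

P1 = P2 = P3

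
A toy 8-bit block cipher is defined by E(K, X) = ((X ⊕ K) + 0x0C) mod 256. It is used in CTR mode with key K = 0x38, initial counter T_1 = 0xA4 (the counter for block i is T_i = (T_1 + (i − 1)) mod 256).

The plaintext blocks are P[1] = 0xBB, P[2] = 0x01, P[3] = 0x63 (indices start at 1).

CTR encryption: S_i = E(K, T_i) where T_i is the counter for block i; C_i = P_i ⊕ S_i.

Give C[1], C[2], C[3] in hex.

C[1] = 0x13, C[2] = 0xA8, C[3] = 0xC9

C[1]: T = 0xA4, S = E(K, T) = 0xA8; 0xBB ⊕ 0xA8 = 0x13.
C[2]: T = 0xA5, S = E(K, T) = 0xA9; 0x01 ⊕ 0xA9 = 0xA8.
C[3]: T = 0xA6, S = E(K, T) = 0xAA; 0x63 ⊕ 0xAA = 0xC9.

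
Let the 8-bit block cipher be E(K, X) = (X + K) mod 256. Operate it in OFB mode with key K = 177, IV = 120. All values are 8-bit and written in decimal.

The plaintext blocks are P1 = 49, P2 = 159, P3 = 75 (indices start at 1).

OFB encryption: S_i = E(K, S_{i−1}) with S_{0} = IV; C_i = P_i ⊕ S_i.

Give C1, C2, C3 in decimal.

C1 = 24, C2 = 69, C3 = 192

C1: S = E(K, 120) = 41; 49 ⊕ 41 = 24.
C2: S = E(K, 41) = 218; 159 ⊕ 218 = 69.
C3: S = E(K, 218) = 139; 75 ⊕ 139 = 192.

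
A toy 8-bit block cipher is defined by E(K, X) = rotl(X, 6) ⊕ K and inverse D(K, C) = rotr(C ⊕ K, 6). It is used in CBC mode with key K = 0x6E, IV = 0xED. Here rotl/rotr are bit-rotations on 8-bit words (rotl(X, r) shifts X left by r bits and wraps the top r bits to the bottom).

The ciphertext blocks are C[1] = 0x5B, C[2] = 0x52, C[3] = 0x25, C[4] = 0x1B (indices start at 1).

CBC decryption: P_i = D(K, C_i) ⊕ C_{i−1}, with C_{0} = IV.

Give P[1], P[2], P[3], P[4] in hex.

P[1] = 0x39, P[2] = 0xAB, P[3] = 0x7F, P[4] = 0xF0

P[1]: D(K, 0x5B) = 0xD4; 0xD4 ⊕ 0xED = 0x39.
P[2]: D(K, 0x52) = 0xF0; 0xF0 ⊕ 0x5B = 0xAB.
P[3]: D(K, 0x25) = 0x2D; 0x2D ⊕ 0x52 = 0x7F.
P[4]: D(K, 0x1B) = 0xD5; 0xD5 ⊕ 0x25 = 0xF0.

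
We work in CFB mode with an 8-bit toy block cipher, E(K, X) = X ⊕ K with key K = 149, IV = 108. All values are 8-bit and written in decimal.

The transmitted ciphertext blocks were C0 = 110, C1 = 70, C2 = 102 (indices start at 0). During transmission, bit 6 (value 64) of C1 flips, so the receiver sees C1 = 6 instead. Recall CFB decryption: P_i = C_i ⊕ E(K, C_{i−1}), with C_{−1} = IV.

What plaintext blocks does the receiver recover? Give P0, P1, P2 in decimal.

P0 = 151, P1 = 253, P2 = 245

Only C1 changed, to 6. In CFB, a change in C_i flips the same bit in P_i and garbles P_{i+1}. Decrypting the received ciphertext:
P0: E(K, 108) = 249; 110 ⊕ 249 = 151.
P1: E(K, 110) = 251; 6 ⊕ 251 = 253.
P2: E(K, 6) = 147; 102 ⊕ 147 = 245.
Blocks that differ from the original plaintext: P1, P2.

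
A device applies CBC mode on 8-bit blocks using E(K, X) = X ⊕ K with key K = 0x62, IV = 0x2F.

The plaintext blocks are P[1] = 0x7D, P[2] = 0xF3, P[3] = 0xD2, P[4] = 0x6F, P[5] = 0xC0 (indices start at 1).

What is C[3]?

CBC encryption: C_i = E(K, P_i ⊕ C_{i−1}), with C_{0} = IV.
C[1]: P[1] ⊕ 0x2F = 0x52; E(K, 0x52) = 0x30.
C[2]: P[2] ⊕ 0x30 = 0xC3; E(K, 0xC3) = 0xA1.
C[3]: P[3] ⊕ 0xA1 = 0x73; E(K, 0x73) = 0x11.

C[3] = 0x11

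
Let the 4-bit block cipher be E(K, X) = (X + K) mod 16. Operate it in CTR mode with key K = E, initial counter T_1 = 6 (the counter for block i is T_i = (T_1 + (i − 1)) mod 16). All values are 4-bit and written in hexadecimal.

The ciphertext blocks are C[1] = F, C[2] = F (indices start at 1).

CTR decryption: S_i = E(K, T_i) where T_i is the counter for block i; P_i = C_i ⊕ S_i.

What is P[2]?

P[2] = A

P[2]: T = 7, S = E(K, T) = 5; F ⊕ 5 = A.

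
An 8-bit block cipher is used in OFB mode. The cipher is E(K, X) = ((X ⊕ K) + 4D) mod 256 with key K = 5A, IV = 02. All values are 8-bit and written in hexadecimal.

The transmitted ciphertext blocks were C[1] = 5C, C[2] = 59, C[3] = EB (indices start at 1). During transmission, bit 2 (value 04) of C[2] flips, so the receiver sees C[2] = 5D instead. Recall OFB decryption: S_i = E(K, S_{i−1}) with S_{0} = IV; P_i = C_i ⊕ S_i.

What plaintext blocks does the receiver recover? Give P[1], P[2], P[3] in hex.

P[1] = F9, P[2] = 11, P[3] = 88

Only C[2] changed, to 5D. In OFB, a change in C_i flips the same bit in P_i only; the keystream is unaffected. Decrypting the received ciphertext:
P[1]: S = E(K, 02) = A5; 5C ⊕ A5 = F9.
P[2]: S = E(K, A5) = 4C; 5D ⊕ 4C = 11.
P[3]: S = E(K, 4C) = 63; EB ⊕ 63 = 88.
Blocks that differ from the original plaintext: P[2].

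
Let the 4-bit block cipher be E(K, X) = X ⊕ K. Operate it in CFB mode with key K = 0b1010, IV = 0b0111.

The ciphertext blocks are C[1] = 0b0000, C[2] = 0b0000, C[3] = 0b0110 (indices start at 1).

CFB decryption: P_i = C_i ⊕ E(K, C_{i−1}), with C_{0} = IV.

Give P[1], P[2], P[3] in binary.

P[1]: E(K, 0b0111) = 0b1101; 0b0000 ⊕ 0b1101 = 0b1101.
P[2]: E(K, 0b0000) = 0b1010; 0b0000 ⊕ 0b1010 = 0b1010.
P[3]: E(K, 0b0000) = 0b1010; 0b0110 ⊕ 0b1010 = 0b1100.

P[1] = 0b1101, P[2] = 0b1010, P[3] = 0b1100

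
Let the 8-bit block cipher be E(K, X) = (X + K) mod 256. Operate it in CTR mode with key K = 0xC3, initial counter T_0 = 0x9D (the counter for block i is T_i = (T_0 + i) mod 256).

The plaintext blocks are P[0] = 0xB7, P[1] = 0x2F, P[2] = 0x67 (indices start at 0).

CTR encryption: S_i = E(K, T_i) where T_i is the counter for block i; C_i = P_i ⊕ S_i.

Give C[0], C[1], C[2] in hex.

C[0]: T = 0x9D, S = E(K, T) = 0x60; 0xB7 ⊕ 0x60 = 0xD7.
C[1]: T = 0x9E, S = E(K, T) = 0x61; 0x2F ⊕ 0x61 = 0x4E.
C[2]: T = 0x9F, S = E(K, T) = 0x62; 0x67 ⊕ 0x62 = 0x05.

C[0] = 0xD7, C[1] = 0x4E, C[2] = 0x05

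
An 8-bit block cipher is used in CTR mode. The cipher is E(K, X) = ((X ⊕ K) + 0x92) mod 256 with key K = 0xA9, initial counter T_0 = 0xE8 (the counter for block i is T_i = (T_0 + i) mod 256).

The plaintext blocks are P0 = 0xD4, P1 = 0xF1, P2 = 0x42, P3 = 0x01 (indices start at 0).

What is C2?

C2 = 0x97

CTR encryption: S_i = E(K, T_i) where T_i is the counter for block i; C_i = P_i ⊕ S_i.
C0: T = 0xE8, S = E(K, T) = 0xD3; 0xD4 ⊕ 0xD3 = 0x07.
C1: T = 0xE9, S = E(K, T) = 0xD2; 0xF1 ⊕ 0xD2 = 0x23.
C2: T = 0xEA, S = E(K, T) = 0xD5; 0x42 ⊕ 0xD5 = 0x97.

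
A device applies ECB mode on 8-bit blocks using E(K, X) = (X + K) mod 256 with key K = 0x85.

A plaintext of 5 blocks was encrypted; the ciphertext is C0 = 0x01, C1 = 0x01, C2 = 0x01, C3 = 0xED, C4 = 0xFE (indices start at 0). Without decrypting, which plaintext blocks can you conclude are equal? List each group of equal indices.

ECB encrypts each block independently with the same key, so equal ciphertext blocks imply equal plaintext blocks.
C0 = C1 = C2 = 0x01, so P0 = P1 = P2.

P0 = P1 = P2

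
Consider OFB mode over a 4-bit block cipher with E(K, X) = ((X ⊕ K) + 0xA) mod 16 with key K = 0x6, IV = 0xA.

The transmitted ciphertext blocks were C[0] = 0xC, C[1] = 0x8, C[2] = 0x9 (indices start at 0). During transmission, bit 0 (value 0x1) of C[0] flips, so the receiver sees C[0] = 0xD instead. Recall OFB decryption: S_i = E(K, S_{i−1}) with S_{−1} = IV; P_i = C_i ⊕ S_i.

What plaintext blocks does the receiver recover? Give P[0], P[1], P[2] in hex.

P[0] = 0xB, P[1] = 0x2, P[2] = 0xF

Only C[0] changed, to 0xD. In OFB, a change in C_i flips the same bit in P_i only; the keystream is unaffected. Decrypting the received ciphertext:
P[0]: S = E(K, 0xA) = 0x6; 0xD ⊕ 0x6 = 0xB.
P[1]: S = E(K, 0x6) = 0xA; 0x8 ⊕ 0xA = 0x2.
P[2]: S = E(K, 0xA) = 0x6; 0x9 ⊕ 0x6 = 0xF.
Blocks that differ from the original plaintext: P[0].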